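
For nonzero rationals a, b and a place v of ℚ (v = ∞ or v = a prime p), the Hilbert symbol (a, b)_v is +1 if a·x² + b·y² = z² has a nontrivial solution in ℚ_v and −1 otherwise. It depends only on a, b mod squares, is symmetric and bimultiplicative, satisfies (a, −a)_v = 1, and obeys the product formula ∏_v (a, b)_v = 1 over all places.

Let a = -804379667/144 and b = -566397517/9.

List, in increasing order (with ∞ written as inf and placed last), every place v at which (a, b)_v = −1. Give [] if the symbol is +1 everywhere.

Mod squares: a ≡ -4759643, b ≡ -39997. Check v ∈ {∞, 2, 3, 7, 13, 17, 23, 37, 47}.
v=17: a=17^1·(≡5), b=17^2·(≡1) mod 17; (5|17)=-1, (1|17)=+1; (−1)^{1·2·8}·(-1)^2·(+1)^1 = +1.
v=2: v_2(a)=-4, v_2(b)=0; units ≡ 5, 3 (mod 8); ε·ε+αω+βω = 0·1+-4·1+0·1 ≡ 0  ⇒  (a,b)_2 = +1.
v=47: a=47^1·(≡24), b=47^1·(≡34) mod 47; (24|47)=+1, (34|47)=+1; (−1)^{1·1·23}·(+1)^1·(+1)^1 = -1.
v=7: a=7^1·(≡6), b=7^2·(≡1) mod 7; (6|7)=-1, (1|7)=+1; (−1)^{1·2·3}·(-1)^2·(+1)^1 = +1.
v=37: a=37^1·(≡3), b=37^1·(≡13) mod 37; (3|37)=+1, (13|37)=-1; (−1)^{1·1·18}·(+1)^1·(-1)^1 = -1.
v=23: a=23^1·(≡2), b=23^1·(≡16) mod 23; (2|23)=+1, (16|23)=+1; (−1)^{1·1·11}·(+1)^1·(+1)^1 = -1.
v=∞: -4759643 < 0 and -39997 < 0  ⇒  (a,b)_∞ = -1.
v=3: a=3^-2·(≡1), b=3^-2·(≡2) mod 3; (1|3)=+1, (2|3)=-1; (−1)^{-2·-2·1}·(+1)^-2·(-1)^-2 = +1.
v=13: a=13^2·(≡8), b=13^0·(≡9) mod 13; (8|13)=-1, (9|13)=+1; (−1)^{2·0·6}·(-1)^0·(+1)^2 = +1.
Ram(-4759643, -39997) = {23, 37, 47, ∞}; no ℚ_23-point on the conic.

[23, 37, 47, inf]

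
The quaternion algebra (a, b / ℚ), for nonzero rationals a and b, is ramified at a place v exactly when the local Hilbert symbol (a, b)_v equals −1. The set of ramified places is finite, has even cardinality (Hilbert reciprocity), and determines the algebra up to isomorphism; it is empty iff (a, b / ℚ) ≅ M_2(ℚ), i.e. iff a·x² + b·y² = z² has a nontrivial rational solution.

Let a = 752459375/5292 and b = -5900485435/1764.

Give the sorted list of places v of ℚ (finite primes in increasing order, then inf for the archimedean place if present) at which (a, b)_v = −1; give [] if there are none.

(a, b) ≡ (10005, -115) mod (ℚ^×)²; places V = {2, 3, 5, 7, 13, 19, 23, 29, ∞}.
(a,b)_∞: sgn(10005)=+, sgn(-115)=−, so +1.
(a,b)_13: α=0, u≡5; β=2, v≡7 (mod 13); (5|13)=-1, (7|13)=-1; sign (−1)^0·-1^2·-1^0 = +1.
(a,b)_3: α=-3, u≡2; β=-2, v≡2 (mod 3); (2|3)=-1, (2|3)=-1; sign (−1)^0·-1^-2·-1^-3 = -1.
(a,b)_7: α=-2, u≡1; β=-2, v≡2 (mod 7); (1|7)=+1, (2|7)=+1; sign (−1)^0·+1^-2·+1^-2 = +1.
(a,b)_19: α=2, u≡17; β=2, v≡3 (mod 19); (17|19)=+1, (3|19)=-1; sign (−1)^0·+1^2·-1^2 = +1.
(a,b)_29: α=1, u≡10; β=2, v≡13 (mod 29); (10|29)=-1, (13|29)=+1; sign (−1)^0·-1^2·+1^1 = +1.
(a,b)_2: α=-2, β=-2; u≡5, v≡5 (mod 8); ε(u)ε(v)=0·0, αω(v)=-2·1, βω(u)=-2·1; sum ≡ 0  ⇒  +1.
(a,b)_5: α=5, u≡1; β=1, v≡2 (mod 5); (1|5)=+1, (2|5)=-1; sign (−1)^0·+1^1·-1^5 = -1.
(a,b)_23: α=1, u≡17; β=1, v≡9 (mod 23); (17|23)=-1, (9|23)=+1; sign (−1)^1·-1^1·+1^1 = +1.
|Ram(10005, -115)| = 2, even; anisotropic at {3, 5}.

[3, 5]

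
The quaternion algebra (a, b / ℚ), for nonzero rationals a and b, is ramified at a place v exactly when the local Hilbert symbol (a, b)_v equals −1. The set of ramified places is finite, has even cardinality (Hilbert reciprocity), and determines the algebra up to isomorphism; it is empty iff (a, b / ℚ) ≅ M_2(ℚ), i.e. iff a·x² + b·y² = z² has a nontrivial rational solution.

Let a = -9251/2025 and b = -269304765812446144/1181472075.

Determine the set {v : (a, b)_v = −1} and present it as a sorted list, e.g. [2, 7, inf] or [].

[11, 17, 41, inf]

(a, b) ≡ (-11, -1219053) mod (ℚ^×)²; places V = {2, 3, 5, 7, 11, 17, 29, 41, 53, ∞}.
(a,b)_7: α=0, u≡5; β=-4, v≡1 (mod 7); (5|7)=-1, (1|7)=+1; sign (−1)^0·-1^-4·+1^0 = +1.
(a,b)_41: α=0, u≡24; β=1, v≡16 (mod 41); (24|41)=-1, (16|41)=+1; sign (−1)^0·-1^1·+1^0 = -1.
(a,b)_3: α=-4, u≡1; β=-9, v≡2 (mod 3); (1|3)=+1, (2|3)=-1; sign (−1)^0·+1^-9·-1^-4 = +1.
(a,b)_∞: sgn(-11)=−, sgn(-1219053)=−, so -1.
(a,b)_29: α=2, u≡8; β=4, v≡25 (mod 29); (8|29)=-1, (25|29)=+1; sign (−1)^0·-1^4·+1^2 = +1.
(a,b)_2: α=0, β=6; u≡5, v≡3 (mod 8); ε(u)ε(v)=0·1, αω(v)=0·1, βω(u)=6·1; sum ≡ 0  ⇒  +1.
(a,b)_11: α=1, u≡6; β=5, v≡6 (mod 11); (6|11)=-1, (6|11)=-1; sign (−1)^1·-1^5·-1^1 = -1.
(a,b)_17: α=0, u≡7; β=1, v≡12 (mod 17); (7|17)=-1, (12|17)=-1; sign (−1)^0·-1^1·-1^0 = -1.
(a,b)_5: α=-2, u≡4; β=-2, v≡2 (mod 5); (4|5)=+1, (2|5)=-1; sign (−1)^0·+1^-2·-1^-2 = +1.
(a,b)_53: α=0, u≡7; β=1, v≡40 (mod 53); (7|53)=+1, (40|53)=+1; sign (−1)^0·+1^1·+1^0 = +1.
Ram(-11, -1219053) = {11, 17, 41, ∞}; no ℚ_11-point on the conic.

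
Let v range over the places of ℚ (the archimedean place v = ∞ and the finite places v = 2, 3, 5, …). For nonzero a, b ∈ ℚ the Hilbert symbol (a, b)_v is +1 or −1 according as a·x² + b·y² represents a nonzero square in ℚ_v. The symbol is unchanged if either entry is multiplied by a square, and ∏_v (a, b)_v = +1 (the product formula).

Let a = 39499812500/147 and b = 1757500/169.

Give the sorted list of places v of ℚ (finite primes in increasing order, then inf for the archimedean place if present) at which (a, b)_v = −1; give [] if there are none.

(a, b) ≡ (1895991, 703) mod (ℚ^×)²; places V = {2, 3, 5, 7, 13, 19, 29, 31, 37, ∞}.
(a,b)_13: α=0, u≡11; β=-2, v≡4 (mod 13); (11|13)=-1, (4|13)=+1; sign (−1)^0·-1^-2·+1^0 = +1.
(a,b)_7: α=-2, u≡5; β=0, v≡3 (mod 7); (5|7)=-1, (3|7)=-1; sign (−1)^0·-1^0·-1^-2 = +1.
(a,b)_37: α=1, u≡17; β=1, v≡19 (mod 37); (17|37)=-1, (19|37)=-1; sign (−1)^0·-1^1·-1^1 = +1.
(a,b)_29: α=1, u≡6; β=0, v≡9 (mod 29); (6|29)=+1, (9|29)=+1; sign (−1)^0·+1^0·+1^1 = +1.
(a,b)_5: α=6, u≡4; β=4, v≡3 (mod 5); (4|5)=+1, (3|5)=-1; sign (−1)^0·+1^4·-1^6 = +1.
(a,b)_31: α=1, u≡21; β=0, v≡30 (mod 31); (21|31)=-1, (30|31)=-1; sign (−1)^0·-1^0·-1^1 = -1.
(a,b)_∞: sgn(1895991)=+, sgn(703)=+, so +1.
(a,b)_2: α=2, β=2; u≡7, v≡7 (mod 8); ε(u)ε(v)=1·1, αω(v)=2·0, βω(u)=2·0; sum ≡ 1  ⇒  -1.
(a,b)_19: α=1, u≡7; β=1, v≡15 (mod 19); (7|19)=+1, (15|19)=-1; sign (−1)^1·+1^1·-1^1 = +1.
(a,b)_3: α=-1, u≡2; β=0, v≡1 (mod 3); (2|3)=-1, (1|3)=+1; sign (−1)^0·-1^0·+1^-1 = +1.
|Ram(1895991, 703)| = 2, even; anisotropic at {2, 31}.

[2, 31]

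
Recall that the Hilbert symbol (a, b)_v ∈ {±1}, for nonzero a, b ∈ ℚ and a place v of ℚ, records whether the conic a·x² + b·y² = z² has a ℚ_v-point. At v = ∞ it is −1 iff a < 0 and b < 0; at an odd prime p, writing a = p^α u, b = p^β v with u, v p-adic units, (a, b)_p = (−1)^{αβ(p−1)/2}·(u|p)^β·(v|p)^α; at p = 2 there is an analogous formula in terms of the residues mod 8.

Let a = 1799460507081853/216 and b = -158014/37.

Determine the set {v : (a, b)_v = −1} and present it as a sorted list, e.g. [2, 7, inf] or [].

(a, b) ≡ (222, -3478) mod (ℚ^×)²; places V = {2, 3, 7, 11, 37, 41, 47, ∞}.
(a,b)_47: α=4, u≡4; β=1, v≡26 (mod 47); (4|47)=+1, (26|47)=-1; sign (−1)^0·+1^1·-1^4 = +1.
(a,b)_37: α=1, u≡19; β=-1, v≡13 (mod 37); (19|37)=-1, (13|37)=-1; sign (−1)^0·-1^-1·-1^1 = +1.
(a,b)_2: α=-3, β=1; u≡7, v≡5 (mod 8); ε(u)ε(v)=1·0, αω(v)=-3·1, βω(u)=1·0; sum ≡ 1  ⇒  -1.
(a,b)_3: α=-3, u≡2; β=0, v≡2 (mod 3); (2|3)=-1, (2|3)=-1; sign (−1)^0·-1^0·-1^-3 = -1.
(a,b)_11: α=2, u≡7; β=0, v≡3 (mod 11); (7|11)=-1, (3|11)=+1; sign (−1)^0·-1^0·+1^2 = +1.
(a,b)_∞: sgn(222)=+, sgn(-3478)=−, so +1.
(a,b)_7: α=2, u≡6; β=0, v≡2 (mod 7); (6|7)=-1, (2|7)=+1; sign (−1)^0·-1^0·+1^2 = +1.
(a,b)_41: α=2, u≡15; β=2, v≡3 (mod 41); (15|41)=-1, (3|41)=-1; sign (−1)^0·-1^2·-1^2 = +1.
|Ram(222, -3478)| = 2, even; anisotropic at {2, 3}.

[2, 3]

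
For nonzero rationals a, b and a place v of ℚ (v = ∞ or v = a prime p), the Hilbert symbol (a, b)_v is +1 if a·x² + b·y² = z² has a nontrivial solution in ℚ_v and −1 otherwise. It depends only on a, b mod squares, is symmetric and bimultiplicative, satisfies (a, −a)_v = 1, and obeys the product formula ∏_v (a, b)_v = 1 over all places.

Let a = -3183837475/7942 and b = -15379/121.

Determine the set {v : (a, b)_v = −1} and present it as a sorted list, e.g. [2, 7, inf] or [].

[2, 7, 11, inf]

Mod squares: a ≡ -2002, b ≡ -91. Check v ∈ {∞, 2, 5, 7, 11, 13, 19}.
v=2: v_2(a)=-1, v_2(b)=0; units ≡ 7, 5 (mod 8); ε·ε+αω+βω = 1·0+-1·1+0·0 ≡ 1  ⇒  (a,b)_2 = -1.
v=7: a=7^3·(≡1), b=7^1·(≡4) mod 7; (1|7)=+1, (4|7)=+1; (−1)^{3·1·3}·(+1)^1·(+1)^3 = -1.
v=∞: -2002 < 0 and -91 < 0  ⇒  (a,b)_∞ = -1.
v=19: a=19^-2·(≡10), b=19^0·(≡7) mod 19; (10|19)=-1, (7|19)=+1; (−1)^{-2·0·9}·(-1)^0·(+1)^-2 = +1.
v=11: a=11^-1·(≡4), b=11^-2·(≡10) mod 11; (4|11)=+1, (10|11)=-1; (−1)^{-1·-2·5}·(+1)^-2·(-1)^-1 = -1.
v=13: a=13^5·(≡8), b=13^3·(≡8) mod 13; (8|13)=-1, (8|13)=-1; (−1)^{5·3·6}·(-1)^3·(-1)^5 = +1.
v=5: a=5^2·(≡3), b=5^0·(≡1) mod 5; (3|5)=-1, (1|5)=+1; (−1)^{2·0·2}·(-1)^0·(+1)^2 = +1.
Ram(-2002, -91) = {2, 7, 11, ∞}; no ℚ_2-point on the conic.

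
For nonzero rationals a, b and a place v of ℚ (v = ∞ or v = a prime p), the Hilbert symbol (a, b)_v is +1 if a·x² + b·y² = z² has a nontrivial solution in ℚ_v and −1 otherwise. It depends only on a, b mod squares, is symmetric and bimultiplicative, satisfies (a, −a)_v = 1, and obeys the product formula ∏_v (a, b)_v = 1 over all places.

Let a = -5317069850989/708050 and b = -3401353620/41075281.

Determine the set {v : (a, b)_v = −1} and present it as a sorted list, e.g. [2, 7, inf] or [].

(a, b) ≡ (-329498, -5) mod (ℚ^×)²; places V = {2, 3, 5, 7, 13, 17, 19, 23, 29, ∞}.
(a,b)_17: α=-2, u≡8; β=-2, v≡10 (mod 17); (8|17)=+1, (10|17)=-1; sign (−1)^0·+1^-2·-1^-2 = +1.
(a,b)_13: α=3, u≡10; β=-2, v≡11 (mod 13); (10|13)=+1, (11|13)=-1; sign (−1)^0·+1^-2·-1^3 = -1.
(a,b)_3: α=0, u≡1; β=8, v≡1 (mod 3); (1|3)=+1, (1|3)=+1; sign (−1)^0·+1^8·+1^0 = +1.
(a,b)_5: α=-2, u≡3; β=1, v≡1 (mod 5); (3|5)=-1, (1|5)=+1; sign (−1)^0·-1^1·+1^-2 = -1.
(a,b)_2: α=-1, β=2; u≡3, v≡3 (mod 8); ε(u)ε(v)=1·1, αω(v)=-1·1, βω(u)=2·1; sum ≡ 0  ⇒  +1.
(a,b)_23: α=3, u≡3; β=2, v≡3 (mod 23); (3|23)=+1, (3|23)=+1; sign (−1)^0·+1^2·+1^3 = +1.
(a,b)_∞: sgn(-329498)=−, sgn(-5)=−, so -1.
(a,b)_7: α=-2, u≡3; β=2, v≡4 (mod 7); (3|7)=-1, (4|7)=+1; sign (−1)^0·-1^2·+1^-2 = +1.
(a,b)_19: α=3, u≡1; β=0, v≡15 (mod 19); (1|19)=+1, (15|19)=-1; sign (−1)^0·+1^0·-1^3 = -1.
(a,b)_29: α=1, u≡25; β=-2, v≡24 (mod 29); (25|29)=+1, (24|29)=+1; sign (−1)^0·+1^-2·+1^1 = +1.
(-329498, -5 / ℚ) ramifies at {5, 13, 19, ∞}: a division algebra.

[5, 13, 19, inf]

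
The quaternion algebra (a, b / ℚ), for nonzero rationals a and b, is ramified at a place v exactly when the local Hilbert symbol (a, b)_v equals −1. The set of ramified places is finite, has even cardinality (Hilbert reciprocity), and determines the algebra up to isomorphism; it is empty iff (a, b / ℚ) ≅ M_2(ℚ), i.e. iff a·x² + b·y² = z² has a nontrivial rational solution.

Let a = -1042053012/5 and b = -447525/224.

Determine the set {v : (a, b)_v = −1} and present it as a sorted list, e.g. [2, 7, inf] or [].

[3, 7, 11, inf]

Mod squares: a ≡ -36465, b ≡ -3094. Check v ∈ {∞, 2, 3, 5, 7, 11, 13, 17}.
v=∞: -36465 < 0 and -3094 < 0  ⇒  (a,b)_∞ = -1.
v=2: v_2(a)=2, v_2(b)=-5; units ≡ 7, 5 (mod 8); ε·ε+αω+βω = 1·0+2·1+-5·0 ≡ 0  ⇒  (a,b)_2 = +1.
v=13: a=13^1·(≡10), b=13^1·(≡4) mod 13; (10|13)=+1, (4|13)=+1; (−1)^{1·1·6}·(+1)^1·(+1)^1 = +1.
v=3: a=3^7·(≡1), b=3^4·(≡2) mod 3; (1|3)=+1, (2|3)=-1; (−1)^{7·4·1}·(+1)^4·(-1)^7 = -1.
v=11: a=11^1·(≡8), b=11^0·(≡8) mod 11; (8|11)=-1, (8|11)=-1; (−1)^{1·0·5}·(-1)^0·(-1)^1 = -1.
v=7: a=7^2·(≡5), b=7^-1·(≡5) mod 7; (5|7)=-1, (5|7)=-1; (−1)^{2·-1·3}·(-1)^-1·(-1)^2 = -1.
v=5: a=5^-1·(≡3), b=5^2·(≡1) mod 5; (3|5)=-1, (1|5)=+1; (−1)^{-1·2·2}·(-1)^2·(+1)^-1 = +1.
v=17: a=17^1·(≡11), b=17^1·(≡14) mod 17; (11|17)=-1, (14|17)=-1; (−1)^{1·1·8}·(-1)^1·(-1)^1 = +1.
|Ram(-36465, -3094)| = 4, even; anisotropic at {3, 7, 11, ∞}.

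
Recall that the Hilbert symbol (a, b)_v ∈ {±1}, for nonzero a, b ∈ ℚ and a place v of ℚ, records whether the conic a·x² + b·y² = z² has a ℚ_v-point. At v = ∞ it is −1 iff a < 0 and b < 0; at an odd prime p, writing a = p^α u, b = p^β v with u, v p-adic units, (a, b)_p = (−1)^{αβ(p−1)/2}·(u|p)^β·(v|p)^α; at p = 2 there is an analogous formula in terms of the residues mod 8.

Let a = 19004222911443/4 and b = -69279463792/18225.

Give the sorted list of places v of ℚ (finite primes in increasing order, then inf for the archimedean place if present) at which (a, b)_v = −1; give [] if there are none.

[3, 19]

Mod squares: a ≡ 627, b ≡ -7. Check v ∈ {∞, 2, 3, 5, 7, 11, 17, 19}.
v=11: a=11^3·(≡2), b=11^2·(≡3) mod 11; (2|11)=-1, (3|11)=+1; (−1)^{3·2·5}·(-1)^2·(+1)^3 = +1.
v=5: a=5^0·(≡2), b=5^-2·(≡2) mod 5; (2|5)=-1, (2|5)=-1; (−1)^{0·-2·2}·(-1)^-2·(-1)^0 = +1.
v=3: a=3^1·(≡2), b=3^-6·(≡2) mod 3; (2|3)=-1, (2|3)=-1; (−1)^{1·-6·1}·(-1)^-6·(-1)^1 = -1.
v=19: a=19^3·(≡2), b=19^2·(≡2) mod 19; (2|19)=-1, (2|19)=-1; (−1)^{3·2·9}·(-1)^2·(-1)^3 = -1.
v=17: a=17^2·(≡1), b=17^2·(≡7) mod 17; (1|17)=+1, (7|17)=-1; (−1)^{2·2·8}·(+1)^2·(-1)^2 = +1.
v=2: v_2(a)=-2, v_2(b)=4; units ≡ 3, 1 (mod 8); ε·ε+αω+βω = 1·0+-2·0+4·1 ≡ 0  ⇒  (a,b)_2 = +1.
v=7: a=7^4·(≡2), b=7^3·(≡6) mod 7; (2|7)=+1, (6|7)=-1; (−1)^{4·3·3}·(+1)^3·(-1)^4 = +1.
v=∞: 627 > 0 and -7 < 0  ⇒  (a,b)_∞ = +1.
(627, -7 / ℚ) ramifies at {3, 19}: a division algebra.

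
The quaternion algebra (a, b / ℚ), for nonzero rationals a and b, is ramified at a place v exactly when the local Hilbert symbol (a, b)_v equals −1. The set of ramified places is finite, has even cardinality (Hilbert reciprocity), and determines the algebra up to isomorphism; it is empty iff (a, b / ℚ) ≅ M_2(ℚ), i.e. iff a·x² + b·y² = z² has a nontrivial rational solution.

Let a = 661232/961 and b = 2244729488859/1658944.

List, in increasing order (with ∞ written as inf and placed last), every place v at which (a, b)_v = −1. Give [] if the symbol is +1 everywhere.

[2, 13]

Mod squares: a ≡ 143, b ≡ 11. Check v ∈ {∞, 2, 3, 7, 11, 13, 17, 23, 31}.
v=13: a=13^1·(≡5), b=13^4·(≡2) mod 13; (5|13)=-1, (2|13)=-1; (−1)^{1·4·6}·(-1)^4·(-1)^1 = -1.
v=23: a=23^0·(≡22), b=23^-2·(≡15) mod 23; (22|23)=-1, (15|23)=-1; (−1)^{0·-2·11}·(-1)^-2·(-1)^0 = +1.
v=3: a=3^0·(≡2), b=3^10·(≡2) mod 3; (2|3)=-1, (2|3)=-1; (−1)^{0·10·1}·(-1)^10·(-1)^0 = +1.
v=7: a=7^0·(≡6), b=7^-2·(≡1) mod 7; (6|7)=-1, (1|7)=+1; (−1)^{0·-2·3}·(-1)^-2·(+1)^0 = +1.
v=31: a=31^-2·(≡2), b=31^0·(≡12) mod 31; (2|31)=+1, (12|31)=-1; (−1)^{-2·0·15}·(+1)^0·(-1)^-2 = +1.
v=∞: 143 > 0 and 11 > 0  ⇒  (a,b)_∞ = +1.
v=17: a=17^2·(≡3), b=17^0·(≡11) mod 17; (3|17)=-1, (11|17)=-1; (−1)^{2·0·8}·(-1)^0·(-1)^2 = +1.
v=2: v_2(a)=4, v_2(b)=-6; units ≡ 7, 3 (mod 8); ε·ε+αω+βω = 1·1+4·1+-6·0 ≡ 1  ⇒  (a,b)_2 = -1.
v=11: a=11^1·(≡2), b=11^3·(≡5) mod 11; (2|11)=-1, (5|11)=+1; (−1)^{1·3·5}·(-1)^3·(+1)^1 = +1.
(143, 11 / ℚ) ramifies at {2, 13}: a division algebra.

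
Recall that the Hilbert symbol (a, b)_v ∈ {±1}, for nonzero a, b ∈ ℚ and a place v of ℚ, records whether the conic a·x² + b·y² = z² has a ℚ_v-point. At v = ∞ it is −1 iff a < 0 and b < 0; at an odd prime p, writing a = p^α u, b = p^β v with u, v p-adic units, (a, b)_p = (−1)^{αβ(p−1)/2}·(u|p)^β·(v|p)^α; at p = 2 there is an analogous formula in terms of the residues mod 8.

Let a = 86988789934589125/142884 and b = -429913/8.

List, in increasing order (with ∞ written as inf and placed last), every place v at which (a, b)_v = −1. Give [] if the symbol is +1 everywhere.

[2, 11]

Mod squares: a ≡ 85, b ≡ -7106. Check v ∈ {∞, 2, 3, 5, 7, 11, 17, 19, 23}.
v=11: a=11^8·(≡8), b=11^3·(≡5) mod 11; (8|11)=-1, (5|11)=+1; (−1)^{8·3·5}·(-1)^3·(+1)^8 = -1.
v=19: a=19^2·(≡11), b=19^1·(≡5) mod 19; (11|19)=+1, (5|19)=+1; (−1)^{2·1·9}·(+1)^1·(+1)^2 = +1.
v=∞: 85 > 0 and -7106 < 0  ⇒  (a,b)_∞ = +1.
v=17: a=17^1·(≡14), b=17^1·(≡3) mod 17; (14|17)=-1, (3|17)=-1; (−1)^{1·1·8}·(-1)^1·(-1)^1 = +1.
v=5: a=5^3·(≡2), b=5^0·(≡4) mod 5; (2|5)=-1, (4|5)=+1; (−1)^{3·0·2}·(-1)^0·(+1)^3 = +1.
v=3: a=3^-6·(≡1), b=3^0·(≡1) mod 3; (1|3)=+1, (1|3)=+1; (−1)^{-6·0·1}·(+1)^0·(+1)^-6 = +1.
v=2: v_2(a)=-2, v_2(b)=-3; units ≡ 5, 7 (mod 8); ε·ε+αω+βω = 0·1+-2·0+-3·1 ≡ 1  ⇒  (a,b)_2 = -1.
v=7: a=7^-2·(≡4), b=7^0·(≡6) mod 7; (4|7)=+1, (6|7)=-1; (−1)^{-2·0·3}·(+1)^0·(-1)^-2 = +1.
v=23: a=23^2·(≡6), b=23^0·(≡9) mod 23; (6|23)=+1, (9|23)=+1; (−1)^{2·0·11}·(+1)^0·(+1)^2 = +1.
|Ram(85, -7106)| = 2, even; anisotropic at {2, 11}.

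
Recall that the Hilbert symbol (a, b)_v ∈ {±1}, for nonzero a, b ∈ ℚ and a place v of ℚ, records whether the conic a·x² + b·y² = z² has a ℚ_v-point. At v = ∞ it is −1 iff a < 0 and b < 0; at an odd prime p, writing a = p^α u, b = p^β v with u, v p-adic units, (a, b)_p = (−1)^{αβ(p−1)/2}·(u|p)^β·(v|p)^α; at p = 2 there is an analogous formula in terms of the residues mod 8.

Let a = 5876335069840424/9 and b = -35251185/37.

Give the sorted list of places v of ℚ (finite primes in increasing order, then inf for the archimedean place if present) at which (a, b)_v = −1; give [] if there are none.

[2, 3, 7, 19]

(a, b) ≡ (266, -705405) mod (ℚ^×)²; places V = {2, 3, 5, 7, 19, 31, 37, 41, 43, ∞}.
(a,b)_7: α=1, u≡5; β=0, v≡5 (mod 7); (5|7)=-1, (5|7)=-1; sign (−1)^0·-1^0·-1^1 = -1.
(a,b)_3: α=-2, u≡2; β=1, v≡2 (mod 3); (2|3)=-1, (2|3)=-1; sign (−1)^0·-1^1·-1^-2 = -1.
(a,b)_43: α=4, u≡27; β=2, v≡17 (mod 43); (27|43)=-1, (17|43)=+1; sign (−1)^0·-1^2·+1^4 = +1.
(a,b)_37: α=0, u≡16; β=-1, v≡10 (mod 37); (16|37)=+1, (10|37)=+1; sign (−1)^0·+1^-1·+1^0 = +1.
(a,b)_19: α=1, u≡3; β=0, v≡10 (mod 19); (3|19)=-1, (10|19)=-1; sign (−1)^0·-1^0·-1^1 = -1.
(a,b)_41: α=2, u≡18; β=1, v≡14 (mod 41); (18|41)=+1, (14|41)=-1; sign (−1)^0·+1^1·-1^2 = +1.
(a,b)_31: α=2, u≡18; β=1, v≡27 (mod 31); (18|31)=+1, (27|31)=-1; sign (−1)^0·+1^1·-1^2 = +1.
(a,b)_∞: sgn(266)=+, sgn(-705405)=−, so +1.
(a,b)_5: α=0, u≡1; β=1, v≡4 (mod 5); (1|5)=+1, (4|5)=+1; sign (−1)^0·+1^1·+1^0 = +1.
(a,b)_2: α=3, β=0; u≡5, v≡3 (mod 8); ε(u)ε(v)=0·1, αω(v)=3·1, βω(u)=0·1; sum ≡ 1  ⇒  -1.
|Ram(266, -705405)| = 4, even; anisotropic at {2, 3, 7, 19}.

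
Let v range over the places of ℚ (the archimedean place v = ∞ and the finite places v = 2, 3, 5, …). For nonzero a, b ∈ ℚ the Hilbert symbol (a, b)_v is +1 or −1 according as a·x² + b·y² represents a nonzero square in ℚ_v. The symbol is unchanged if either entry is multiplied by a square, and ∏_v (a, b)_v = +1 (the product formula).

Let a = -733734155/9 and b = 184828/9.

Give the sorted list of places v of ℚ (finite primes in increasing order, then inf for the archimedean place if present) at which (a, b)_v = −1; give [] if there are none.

[5, 7, 11, 41]

(a, b) ≡ (-733734155, 943) mod (ℚ^×)²; places V = {2, 3, 5, 7, 11, 23, 41, 43, 47, ∞}.
(a,b)_43: α=1, u≡26; β=0, v≡35 (mod 43); (26|43)=-1, (35|43)=+1; sign (−1)^0·-1^0·+1^1 = +1.
(a,b)_7: α=1, u≡2; β=2, v≡3 (mod 7); (2|7)=+1, (3|7)=-1; sign (−1)^0·+1^2·-1^1 = -1.
(a,b)_∞: sgn(-733734155)=−, sgn(943)=+, so +1.
(a,b)_11: α=1, u≡9; β=0, v≡8 (mod 11); (9|11)=+1, (8|11)=-1; sign (−1)^0·+1^0·-1^1 = -1.
(a,b)_2: α=0, β=2; u≡5, v≡7 (mod 8); ε(u)ε(v)=0·1, αω(v)=0·0, βω(u)=2·1; sum ≡ 0  ⇒  +1.
(a,b)_3: α=-2, u≡1; β=-2, v≡1 (mod 3); (1|3)=+1, (1|3)=+1; sign (−1)^0·+1^-2·+1^-2 = +1.
(a,b)_47: α=1, u≡12; β=0, v≡34 (mod 47); (12|47)=+1, (34|47)=+1; sign (−1)^0·+1^0·+1^1 = +1.
(a,b)_23: α=1, u≡10; β=1, v≡1 (mod 23); (10|23)=-1, (1|23)=+1; sign (−1)^1·-1^1·+1^1 = +1.
(a,b)_5: α=1, u≡1; β=0, v≡2 (mod 5); (1|5)=+1, (2|5)=-1; sign (−1)^0·+1^0·-1^1 = -1.
(a,b)_41: α=1, u≡15; β=1, v≡18 (mod 41); (15|41)=-1, (18|41)=+1; sign (−1)^0·-1^1·+1^1 = -1.
|Ram(-733734155, 943)| = 4, even; anisotropic at {5, 7, 11, 41}.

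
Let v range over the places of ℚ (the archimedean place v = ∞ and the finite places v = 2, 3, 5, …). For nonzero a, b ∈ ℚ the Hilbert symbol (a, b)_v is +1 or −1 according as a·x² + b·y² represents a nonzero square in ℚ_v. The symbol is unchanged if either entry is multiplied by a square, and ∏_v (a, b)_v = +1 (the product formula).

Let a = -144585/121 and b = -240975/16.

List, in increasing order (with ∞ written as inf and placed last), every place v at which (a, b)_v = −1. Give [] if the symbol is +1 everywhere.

[7, inf]

Mod squares: a ≡ -1785, b ≡ -119. Check v ∈ {∞, 2, 3, 5, 7, 11, 17}.
v=7: a=7^1·(≡1), b=7^1·(≡4) mod 7; (1|7)=+1, (4|7)=+1; (−1)^{1·1·3}·(+1)^1·(+1)^1 = -1.
v=∞: -1785 < 0 and -119 < 0  ⇒  (a,b)_∞ = -1.
v=2: v_2(a)=0, v_2(b)=-4; units ≡ 7, 1 (mod 8); ε·ε+αω+βω = 1·0+0·0+-4·0 ≡ 0  ⇒  (a,b)_2 = +1.
v=3: a=3^5·(≡2), b=3^4·(≡1) mod 3; (2|3)=-1, (1|3)=+1; (−1)^{5·4·1}·(-1)^4·(+1)^5 = +1.
v=17: a=17^1·(≡6), b=17^1·(≡14) mod 17; (6|17)=-1, (14|17)=-1; (−1)^{1·1·8}·(-1)^1·(-1)^1 = +1.
v=11: a=11^-2·(≡10), b=11^0·(≡7) mod 11; (10|11)=-1, (7|11)=-1; (−1)^{-2·0·5}·(-1)^0·(-1)^-2 = +1.
v=5: a=5^1·(≡3), b=5^2·(≡1) mod 5; (3|5)=-1, (1|5)=+1; (−1)^{1·2·2}·(-1)^2·(+1)^1 = +1.
(-1785, -119 / ℚ) ramifies at {7, ∞}: a division algebra.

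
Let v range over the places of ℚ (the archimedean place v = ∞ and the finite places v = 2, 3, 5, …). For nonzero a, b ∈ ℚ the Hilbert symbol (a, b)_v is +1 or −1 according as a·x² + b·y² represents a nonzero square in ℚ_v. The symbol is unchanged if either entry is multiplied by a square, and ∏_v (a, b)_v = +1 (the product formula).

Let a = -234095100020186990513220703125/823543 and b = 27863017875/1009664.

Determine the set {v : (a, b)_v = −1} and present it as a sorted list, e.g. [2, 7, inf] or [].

[2, 13, 17, 29]

Mod squares: a ≡ -2637635, b ≡ 34510. Check v ∈ {∞, 2, 3, 5, 7, 11, 13, 17, 19, 29, 31}.
v=17: a=17^3·(≡16), b=17^-1·(≡10) mod 17; (16|17)=+1, (10|17)=-1; (−1)^{3·-1·8}·(+1)^-1·(-1)^3 = -1.
v=2: v_2(a)=0, v_2(b)=-11; units ≡ 5, 7 (mod 8); ε·ε+αω+βω = 0·1+0·0+-11·1 ≡ 1  ⇒  (a,b)_2 = -1.
v=3: a=3^12·(≡1), b=3^6·(≡1) mod 3; (1|3)=+1, (1|3)=+1; (−1)^{12·6·1}·(+1)^6·(+1)^12 = +1.
v=19: a=19^0·(≡3), b=19^2·(≡17) mod 19; (3|19)=-1, (17|19)=+1; (−1)^{0·2·9}·(-1)^2·(+1)^0 = +1.
v=∞: -2637635 < 0 and 34510 > 0  ⇒  (a,b)_∞ = +1.
v=11: a=11^5·(≡1), b=11^2·(≡9) mod 11; (1|11)=+1, (9|11)=+1; (−1)^{5·2·5}·(+1)^2·(+1)^5 = +1.
v=7: a=7^-7·(≡6), b=7^1·(≡4) mod 7; (6|7)=-1, (4|7)=+1; (−1)^{-7·1·3}·(-1)^1·(+1)^-7 = +1.
v=29: a=29^4·(≡8), b=29^-1·(≡16) mod 29; (8|29)=-1, (16|29)=+1; (−1)^{4·-1·14}·(-1)^-1·(+1)^4 = -1.
v=5: a=5^9·(≡2), b=5^3·(≡2) mod 5; (2|5)=-1, (2|5)=-1; (−1)^{9·3·2}·(-1)^3·(-1)^9 = +1.
v=13: a=13^1·(≡3), b=13^0·(≡5) mod 13; (3|13)=+1, (5|13)=-1; (−1)^{1·0·6}·(+1)^0·(-1)^1 = -1.
v=31: a=31^1·(≡10), b=31^0·(≡4) mod 31; (10|31)=+1, (4|31)=+1; (−1)^{1·0·15}·(+1)^0·(+1)^1 = +1.
(-2637635, 34510 / ℚ) ramifies at {2, 13, 17, 29}: a division algebra.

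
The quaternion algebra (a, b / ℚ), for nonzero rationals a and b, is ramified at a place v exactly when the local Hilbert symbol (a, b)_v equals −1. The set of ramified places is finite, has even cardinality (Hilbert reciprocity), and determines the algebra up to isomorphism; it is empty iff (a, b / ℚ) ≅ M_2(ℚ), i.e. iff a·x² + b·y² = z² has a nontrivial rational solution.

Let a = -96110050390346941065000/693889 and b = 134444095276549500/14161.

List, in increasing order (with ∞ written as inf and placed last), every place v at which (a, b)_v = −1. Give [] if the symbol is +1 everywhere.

[2, 3, 23, 47]

(a, b) ≡ (-10319226, 548895) mod (ℚ^×)²; places V = {2, 3, 5, 7, 13, 17, 23, 37, 43, 47, ∞}.
(a,b)_23: α=1, u≡21; β=1, v≡14 (mod 23); (21|23)=-1, (14|23)=-1; sign (−1)^1·-1^1·-1^1 = -1.
(a,b)_13: α=4, u≡5; β=2, v≡3 (mod 13); (5|13)=-1, (3|13)=+1; sign (−1)^0·-1^2·+1^4 = +1.
(a,b)_3: α=11, u≡1; β=9, v≡1 (mod 3); (1|3)=+1, (1|3)=+1; sign (−1)^1·+1^9·+1^11 = -1.
(a,b)_43: α=1, u≡23; β=1, v≡19 (mod 43); (23|43)=+1, (19|43)=-1; sign (−1)^1·+1^1·-1^1 = +1.
(a,b)_17: α=-2, u≡10; β=-2, v≡1 (mod 17); (10|17)=-1, (1|17)=+1; sign (−1)^0·-1^-2·+1^-2 = +1.
(a,b)_2: α=3, β=2; u≡3, v≡7 (mod 8); ε(u)ε(v)=1·1, αω(v)=3·0, βω(u)=2·1; sum ≡ 1  ⇒  -1.
(a,b)_∞: sgn(-10319226)=−, sgn(548895)=+, so +1.
(a,b)_47: α=3, u≡41; β=2, v≡15 (mod 47); (41|47)=-1, (15|47)=-1; sign (−1)^0·-1^2·-1^3 = -1.
(a,b)_37: α=1, u≡35; β=1, v≡23 (mod 37); (35|37)=-1, (23|37)=-1; sign (−1)^0·-1^1·-1^1 = +1.
(a,b)_5: α=4, u≡4; β=3, v≡1 (mod 5); (4|5)=+1, (1|5)=+1; sign (−1)^0·+1^3·+1^4 = +1.
(a,b)_7: α=-4, u≡6; β=-2, v≡4 (mod 7); (6|7)=-1, (4|7)=+1; sign (−1)^0·-1^-2·+1^-4 = +1.
|Ram(-10319226, 548895)| = 4, even; anisotropic at {2, 3, 23, 47}.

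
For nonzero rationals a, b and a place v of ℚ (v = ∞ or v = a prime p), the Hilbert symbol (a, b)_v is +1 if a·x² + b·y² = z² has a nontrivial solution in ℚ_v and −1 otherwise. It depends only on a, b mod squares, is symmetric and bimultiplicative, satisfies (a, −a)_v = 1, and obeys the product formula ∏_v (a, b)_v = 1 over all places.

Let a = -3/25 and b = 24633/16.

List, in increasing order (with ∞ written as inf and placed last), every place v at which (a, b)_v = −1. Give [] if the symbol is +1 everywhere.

(a, b) ≡ (-3, 2737) mod (ℚ^×)²; places V = {2, 3, 5, 7, 17, 23, ∞}.
(a,b)_2: α=0, β=-4; u≡5, v≡1 (mod 8); ε(u)ε(v)=0·0, αω(v)=0·0, βω(u)=-4·1; sum ≡ 0  ⇒  +1.
(a,b)_3: α=1, u≡2; β=2, v≡1 (mod 3); (2|3)=-1, (1|3)=+1; sign (−1)^0·-1^2·+1^1 = +1.
(a,b)_5: α=-2, u≡2; β=0, v≡3 (mod 5); (2|5)=-1, (3|5)=-1; sign (−1)^0·-1^0·-1^-2 = +1.
(a,b)_17: α=0, u≡6; β=1, v≡13 (mod 17); (6|17)=-1, (13|17)=+1; sign (−1)^0·-1^1·+1^0 = -1.
(a,b)_23: α=0, u≡10; β=1, v≡8 (mod 23); (10|23)=-1, (8|23)=+1; sign (−1)^0·-1^1·+1^0 = -1.
(a,b)_7: α=0, u≡1; β=1, v≡6 (mod 7); (1|7)=+1, (6|7)=-1; sign (−1)^0·+1^1·-1^0 = +1.
(a,b)_∞: sgn(-3)=−, sgn(2737)=+, so +1.
(-3, 2737 / ℚ) ramifies at {17, 23}: a division algebra.

[17, 23]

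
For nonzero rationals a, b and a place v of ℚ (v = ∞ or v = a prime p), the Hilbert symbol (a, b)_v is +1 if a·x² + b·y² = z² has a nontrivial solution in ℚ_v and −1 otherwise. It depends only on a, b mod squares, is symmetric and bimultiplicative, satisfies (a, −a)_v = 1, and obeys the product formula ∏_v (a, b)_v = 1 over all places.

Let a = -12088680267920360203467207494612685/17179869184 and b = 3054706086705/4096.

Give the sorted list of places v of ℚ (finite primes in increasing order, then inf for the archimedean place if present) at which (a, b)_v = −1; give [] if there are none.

[3, 5, 29, 41]

(a, b) ≡ (-5365, 368881305) mod (ℚ^×)²; places V = {2, 3, 5, 7, 13, 29, 37, 41, 43, ∞}.
(a,b)_5: α=1, u≡2; β=1, v≡1 (mod 5); (2|5)=-1, (1|5)=+1; sign (−1)^0·-1^1·+1^1 = -1.
(a,b)_43: α=2, u≡10; β=1, v≡41 (mod 43); (10|43)=+1, (41|43)=+1; sign (−1)^0·+1^1·+1^2 = +1.
(a,b)_13: α=8, u≡10; β=3, v≡2 (mod 13); (10|13)=+1, (2|13)=-1; sign (−1)^0·+1^3·-1^8 = +1.
(a,b)_3: α=8, u≡2; β=1, v≡2 (mod 3); (2|3)=-1, (2|3)=-1; sign (−1)^0·-1^1·-1^8 = -1.
(a,b)_37: α=3, u≡16; β=1, v≡16 (mod 37); (16|37)=+1, (16|37)=+1; sign (−1)^0·+1^1·+1^3 = +1.
(a,b)_41: α=2, u≡19; β=1, v≡6 (mod 41); (19|41)=-1, (6|41)=-1; sign (−1)^0·-1^1·-1^2 = -1.
(a,b)_29: α=3, u≡15; β=1, v≡16 (mod 29); (15|29)=-1, (16|29)=+1; sign (−1)^0·-1^1·+1^3 = -1.
(a,b)_7: α=6, u≡2; β=2, v≡2 (mod 7); (2|7)=+1, (2|7)=+1; sign (−1)^0·+1^2·+1^6 = +1.
(a,b)_∞: sgn(-5365)=−, sgn(368881305)=+, so +1.
(a,b)_2: α=-34, β=-12; u≡3, v≡1 (mod 8); ε(u)ε(v)=1·0, αω(v)=-34·0, βω(u)=-12·1; sum ≡ 0  ⇒  +1.
|Ram(-5365, 368881305)| = 4, even; anisotropic at {3, 5, 29, 41}.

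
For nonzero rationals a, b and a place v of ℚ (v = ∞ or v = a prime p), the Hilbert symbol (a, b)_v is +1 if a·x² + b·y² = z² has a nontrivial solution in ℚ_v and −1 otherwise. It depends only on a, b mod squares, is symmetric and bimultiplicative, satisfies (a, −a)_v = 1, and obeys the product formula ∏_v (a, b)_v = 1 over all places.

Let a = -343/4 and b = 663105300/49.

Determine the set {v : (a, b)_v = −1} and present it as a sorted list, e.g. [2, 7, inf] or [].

[3, 41]

(a, b) ≡ (-7, 39237) mod (ℚ^×)²; places V = {2, 3, 5, 7, 11, 13, 29, 41, ∞}.
(a,b)_7: α=3, u≡5; β=-2, v≡4 (mod 7); (5|7)=-1, (4|7)=+1; sign (−1)^0·-1^-2·+1^3 = +1.
(a,b)_5: α=0, u≡3; β=2, v≡3 (mod 5); (3|5)=-1, (3|5)=-1; sign (−1)^0·-1^2·-1^0 = +1.
(a,b)_∞: sgn(-7)=−, sgn(39237)=+, so +1.
(a,b)_29: α=0, u≡23; β=1, v≡18 (mod 29); (23|29)=+1, (18|29)=-1; sign (−1)^0·+1^1·-1^0 = +1.
(a,b)_2: α=-2, β=2; u≡1, v≡5 (mod 8); ε(u)ε(v)=0·0, αω(v)=-2·1, βω(u)=2·0; sum ≡ 0  ⇒  +1.
(a,b)_11: α=0, u≡5; β=1, v≡9 (mod 11); (5|11)=+1, (9|11)=+1; sign (−1)^0·+1^1·+1^0 = +1.
(a,b)_3: α=0, u≡2; β=1, v≡2 (mod 3); (2|3)=-1, (2|3)=-1; sign (−1)^0·-1^1·-1^0 = -1.
(a,b)_13: α=0, u≡2; β=2, v≡4 (mod 13); (2|13)=-1, (4|13)=+1; sign (−1)^0·-1^2·+1^0 = +1.
(a,b)_41: α=0, u≡27; β=1, v≡14 (mod 41); (27|41)=-1, (14|41)=-1; sign (−1)^0·-1^1·-1^0 = -1.
Ram(-7, 39237) = {3, 41}; no ℚ_3-point on the conic.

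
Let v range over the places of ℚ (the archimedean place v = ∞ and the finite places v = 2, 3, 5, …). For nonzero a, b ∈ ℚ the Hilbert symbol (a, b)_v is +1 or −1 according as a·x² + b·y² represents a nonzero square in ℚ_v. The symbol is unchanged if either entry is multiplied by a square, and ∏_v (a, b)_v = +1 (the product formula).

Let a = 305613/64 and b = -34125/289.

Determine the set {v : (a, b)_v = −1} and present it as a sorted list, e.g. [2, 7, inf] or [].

[3, 5, 7, 11]

Mod squares: a ≡ 77, b ≡ -1365. Check v ∈ {∞, 2, 3, 5, 7, 11, 13, 17}.
v=5: a=5^0·(≡2), b=5^3·(≡3) mod 5; (2|5)=-1, (3|5)=-1; (−1)^{0·3·2}·(-1)^3·(-1)^0 = -1.
v=13: a=13^0·(≡4), b=13^1·(≡9) mod 13; (4|13)=+1, (9|13)=+1; (−1)^{0·1·6}·(+1)^1·(+1)^0 = +1.
v=2: v_2(a)=-6, v_2(b)=0; units ≡ 5, 3 (mod 8); ε·ε+αω+βω = 0·1+-6·1+0·1 ≡ 0  ⇒  (a,b)_2 = +1.
v=17: a=17^0·(≡16), b=17^-2·(≡11) mod 17; (16|17)=+1, (11|17)=-1; (−1)^{0·-2·8}·(+1)^-2·(-1)^0 = +1.
v=∞: 77 > 0 and -1365 < 0  ⇒  (a,b)_∞ = +1.
v=7: a=7^3·(≡2), b=7^1·(≡2) mod 7; (2|7)=+1, (2|7)=+1; (−1)^{3·1·3}·(+1)^1·(+1)^3 = -1.
v=3: a=3^4·(≡2), b=3^1·(≡1) mod 3; (2|3)=-1, (1|3)=+1; (−1)^{4·1·1}·(-1)^1·(+1)^4 = -1.
v=11: a=11^1·(≡7), b=11^0·(≡10) mod 11; (7|11)=-1, (10|11)=-1; (−1)^{1·0·5}·(-1)^0·(-1)^1 = -1.
(77, -1365 / ℚ) ramifies at {3, 5, 7, 11}: a division algebra.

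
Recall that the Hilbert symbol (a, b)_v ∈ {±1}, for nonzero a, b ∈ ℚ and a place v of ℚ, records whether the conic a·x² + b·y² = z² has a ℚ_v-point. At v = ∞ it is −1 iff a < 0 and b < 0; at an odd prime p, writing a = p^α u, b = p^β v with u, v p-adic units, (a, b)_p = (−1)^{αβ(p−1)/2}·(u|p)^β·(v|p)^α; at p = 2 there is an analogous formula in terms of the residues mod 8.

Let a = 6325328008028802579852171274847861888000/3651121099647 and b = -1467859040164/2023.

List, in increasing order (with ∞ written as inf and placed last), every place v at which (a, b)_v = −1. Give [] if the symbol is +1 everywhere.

Mod squares: a ≡ 19241915, b ≡ -3848383. Check v ∈ {∞, 2, 3, 5, 7, 11, 17, 19, 23, 41, 43, 53}.
v=2: v_2(a)=10, v_2(b)=2; units ≡ 3, 1 (mod 8); ε·ε+αω+βω = 1·0+10·0+2·1 ≡ 0  ⇒  (a,b)_2 = +1.
v=53: a=53^3·(≡23), b=53^1·(≡29) mod 53; (23|53)=-1, (29|53)=+1; (−1)^{3·1·26}·(-1)^1·(+1)^3 = -1.
v=7: a=7^-5·(≡1), b=7^-1·(≡4) mod 7; (1|7)=+1, (4|7)=+1; (−1)^{-5·-1·3}·(+1)^-1·(+1)^-5 = -1.
v=11: a=11^3·(≡4), b=11^1·(≡7) mod 11; (4|11)=+1, (7|11)=-1; (−1)^{3·1·5}·(+1)^1·(-1)^3 = +1.
v=43: a=43^6·(≡11), b=43^2·(≡40) mod 43; (11|43)=+1, (40|43)=+1; (−1)^{6·2·21}·(+1)^2·(+1)^6 = +1.
v=19: a=19^6·(≡9), b=19^2·(≡2) mod 19; (9|19)=+1, (2|19)=-1; (−1)^{6·2·9}·(+1)^2·(-1)^6 = +1.
v=41: a=41^3·(≡13), b=41^1·(≡30) mod 41; (13|41)=-1, (30|41)=-1; (−1)^{3·1·20}·(-1)^1·(-1)^3 = +1.
v=23: a=23^3·(≡8), b=23^1·(≡6) mod 23; (8|23)=+1, (6|23)=+1; (−1)^{3·1·11}·(+1)^1·(+1)^3 = -1.
v=∞: 19241915 > 0 and -3848383 < 0  ⇒  (a,b)_∞ = +1.
v=17: a=17^-6·(≡6), b=17^-2·(≡16) mod 17; (6|17)=-1, (16|17)=+1; (−1)^{-6·-2·8}·(-1)^-2·(+1)^-6 = +1.
v=3: a=3^-2·(≡2), b=3^0·(≡2) mod 3; (2|3)=-1, (2|3)=-1; (−1)^{-2·0·1}·(-1)^0·(-1)^-2 = +1.
v=5: a=5^3·(≡2), b=5^0·(≡2) mod 5; (2|5)=-1, (2|5)=-1; (−1)^{3·0·2}·(-1)^0·(-1)^3 = -1.
Ram(19241915, -3848383) = {5, 7, 23, 53}; no ℚ_5-point on the conic.

[5, 7, 23, 53]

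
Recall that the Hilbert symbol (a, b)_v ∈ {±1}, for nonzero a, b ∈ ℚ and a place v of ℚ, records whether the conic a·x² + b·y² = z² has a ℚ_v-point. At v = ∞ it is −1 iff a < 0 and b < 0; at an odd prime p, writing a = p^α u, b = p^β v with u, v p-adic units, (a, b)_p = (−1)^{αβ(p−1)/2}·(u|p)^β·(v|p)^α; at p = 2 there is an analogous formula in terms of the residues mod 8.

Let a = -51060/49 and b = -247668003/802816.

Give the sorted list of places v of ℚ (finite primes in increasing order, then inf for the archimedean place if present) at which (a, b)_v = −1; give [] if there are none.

Mod squares: a ≡ -12765, b ≡ -123. Check v ∈ {∞, 2, 3, 5, 7, 11, 23, 37, 41, 43}.
v=∞: -12765 < 0 and -123 < 0  ⇒  (a,b)_∞ = -1.
v=41: a=41^0·(≡34), b=41^1·(≡6) mod 41; (34|41)=-1, (6|41)=-1; (−1)^{0·1·20}·(-1)^1·(-1)^0 = -1.
v=43: a=43^0·(≡4), b=43^2·(≡14) mod 43; (4|43)=+1, (14|43)=+1; (−1)^{0·2·21}·(+1)^2·(+1)^0 = +1.
v=2: v_2(a)=2, v_2(b)=-14; units ≡ 3, 5 (mod 8); ε·ε+αω+βω = 1·0+2·1+-14·1 ≡ 0  ⇒  (a,b)_2 = +1.
v=11: a=11^0·(≡7), b=11^2·(≡5) mod 11; (7|11)=-1, (5|11)=+1; (−1)^{0·2·5}·(-1)^2·(+1)^0 = +1.
v=3: a=3^1·(≡2), b=3^3·(≡1) mod 3; (2|3)=-1, (1|3)=+1; (−1)^{1·3·1}·(-1)^3·(+1)^1 = +1.
v=37: a=37^1·(≡33), b=37^0·(≡3) mod 37; (33|37)=+1, (3|37)=+1; (−1)^{1·0·18}·(+1)^0·(+1)^1 = +1.
v=23: a=23^1·(≡19), b=23^0·(≡22) mod 23; (19|23)=-1, (22|23)=-1; (−1)^{1·0·11}·(-1)^0·(-1)^1 = -1.
v=7: a=7^-2·(≡5), b=7^-2·(≡3) mod 7; (5|7)=-1, (3|7)=-1; (−1)^{-2·-2·3}·(-1)^-2·(-1)^-2 = +1.
v=5: a=5^1·(≡2), b=5^0·(≡2) mod 5; (2|5)=-1, (2|5)=-1; (−1)^{1·0·2}·(-1)^0·(-1)^1 = -1.
(-12765, -123 / ℚ) ramifies at {5, 23, 41, ∞}: a division algebra.

[5, 23, 41, inf]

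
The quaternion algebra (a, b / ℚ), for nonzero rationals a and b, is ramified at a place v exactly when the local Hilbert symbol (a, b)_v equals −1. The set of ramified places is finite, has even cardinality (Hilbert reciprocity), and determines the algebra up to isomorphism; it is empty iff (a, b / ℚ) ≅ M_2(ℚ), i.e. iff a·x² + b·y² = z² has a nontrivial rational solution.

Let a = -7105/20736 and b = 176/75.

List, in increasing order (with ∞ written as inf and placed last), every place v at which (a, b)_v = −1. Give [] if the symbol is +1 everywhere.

[3, 5]

(a, b) ≡ (-145, 33) mod (ℚ^×)²; places V = {2, 3, 5, 7, 11, 29, ∞}.
(a,b)_5: α=1, u≡4; β=-2, v≡2 (mod 5); (4|5)=+1, (2|5)=-1; sign (−1)^0·+1^-2·-1^1 = -1.
(a,b)_11: α=0, u≡1; β=1, v≡3 (mod 11); (1|11)=+1, (3|11)=+1; sign (−1)^0·+1^1·+1^0 = +1.
(a,b)_29: α=1, u≡16; β=0, v≡24 (mod 29); (16|29)=+1, (24|29)=+1; sign (−1)^0·+1^0·+1^1 = +1.
(a,b)_2: α=-8, β=4; u≡7, v≡1 (mod 8); ε(u)ε(v)=1·0, αω(v)=-8·0, βω(u)=4·0; sum ≡ 0  ⇒  +1.
(a,b)_3: α=-4, u≡2; β=-1, v≡2 (mod 3); (2|3)=-1, (2|3)=-1; sign (−1)^0·-1^-1·-1^-4 = -1.
(a,b)_7: α=2, u≡1; β=0, v≡3 (mod 7); (1|7)=+1, (3|7)=-1; sign (−1)^0·+1^0·-1^2 = +1.
(a,b)_∞: sgn(-145)=−, sgn(33)=+, so +1.
Ram(-145, 33) = {3, 5}; no ℚ_3-point on the conic.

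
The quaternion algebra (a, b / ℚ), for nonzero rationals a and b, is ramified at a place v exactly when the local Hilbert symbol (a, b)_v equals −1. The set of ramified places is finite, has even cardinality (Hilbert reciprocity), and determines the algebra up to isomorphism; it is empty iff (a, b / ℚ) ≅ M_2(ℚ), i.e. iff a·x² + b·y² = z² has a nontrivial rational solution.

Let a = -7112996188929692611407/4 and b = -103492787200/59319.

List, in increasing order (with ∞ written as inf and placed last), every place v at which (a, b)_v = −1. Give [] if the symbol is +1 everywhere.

Mod squares: a ≡ -286143, b ≡ -187473. Check v ∈ {∞, 2, 3, 5, 11, 13, 19, 23, 29}.
v=3: a=3^3·(≡1), b=3^-3·(≡2) mod 3; (1|3)=+1, (2|3)=-1; (−1)^{3·-3·1}·(+1)^-3·(-1)^3 = +1.
v=29: a=29^5·(≡9), b=29^2·(≡11) mod 29; (9|29)=+1, (11|29)=-1; (−1)^{5·2·14}·(+1)^2·(-1)^5 = -1.
v=13: a=13^3·(≡2), b=13^-3·(≡3) mod 13; (2|13)=-1, (3|13)=+1; (−1)^{3·-3·6}·(-1)^-3·(+1)^3 = -1.
v=11: a=11^3·(≡2), b=11^1·(≡8) mod 11; (2|11)=-1, (8|11)=-1; (−1)^{3·1·5}·(-1)^1·(-1)^3 = -1.
v=2: v_2(a)=-2, v_2(b)=10; units ≡ 1, 7 (mod 8); ε·ε+αω+βω = 0·1+-2·0+10·0 ≡ 0  ⇒  (a,b)_2 = +1.
v=∞: -286143 < 0 and -187473 < 0  ⇒  (a,b)_∞ = -1.
v=5: a=5^0·(≡2), b=5^2·(≡3) mod 5; (2|5)=-1, (3|5)=-1; (−1)^{0·2·2}·(-1)^2·(-1)^0 = +1.
v=19: a=19^2·(≡9), b=19^1·(≡18) mod 19; (9|19)=+1, (18|19)=-1; (−1)^{2·1·9}·(+1)^1·(-1)^2 = +1.
v=23: a=23^3·(≡2), b=23^1·(≡10) mod 23; (2|23)=+1, (10|23)=-1; (−1)^{3·1·11}·(+1)^1·(-1)^3 = +1.
|Ram(-286143, -187473)| = 4, even; anisotropic at {11, 13, 29, ∞}.

[11, 13, 29, inf]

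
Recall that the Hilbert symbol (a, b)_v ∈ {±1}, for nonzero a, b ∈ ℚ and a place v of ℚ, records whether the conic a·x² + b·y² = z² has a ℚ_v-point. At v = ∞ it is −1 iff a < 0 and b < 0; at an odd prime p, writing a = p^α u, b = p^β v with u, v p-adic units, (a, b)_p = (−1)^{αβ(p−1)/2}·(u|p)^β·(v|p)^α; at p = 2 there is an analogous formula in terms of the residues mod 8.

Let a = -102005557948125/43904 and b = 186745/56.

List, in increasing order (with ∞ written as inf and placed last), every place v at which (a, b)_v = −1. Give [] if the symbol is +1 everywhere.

(a, b) ≡ (-182, 15470) mod (ℚ^×)²; places V = {2, 3, 5, 7, 13, 17, ∞}.
(a,b)_∞: sgn(-182)=−, sgn(15470)=+, so +1.
(a,b)_13: α=7, u≡4; β=3, v≡5 (mod 13); (4|13)=+1, (5|13)=-1; sign (−1)^0·+1^3·-1^7 = -1.
(a,b)_5: α=4, u≡2; β=1, v≡4 (mod 5); (2|5)=-1, (4|5)=+1; sign (−1)^0·-1^1·+1^4 = -1.
(a,b)_17: α=2, u≡11; β=1, v≡4 (mod 17); (11|17)=-1, (4|17)=+1; sign (−1)^0·-1^1·+1^2 = -1.
(a,b)_3: α=2, u≡1; β=0, v≡2 (mod 3); (1|3)=+1, (2|3)=-1; sign (−1)^0·+1^0·-1^2 = +1.
(a,b)_7: α=-3, u≡4; β=-1, v≡6 (mod 7); (4|7)=+1, (6|7)=-1; sign (−1)^1·+1^-1·-1^-3 = +1.
(a,b)_2: α=-7, β=-3; u≡5, v≡7 (mod 8); ε(u)ε(v)=0·1, αω(v)=-7·0, βω(u)=-3·1; sum ≡ 1  ⇒  -1.
|Ram(-182, 15470)| = 4, even; anisotropic at {2, 5, 13, 17}.

[2, 5, 13, 17]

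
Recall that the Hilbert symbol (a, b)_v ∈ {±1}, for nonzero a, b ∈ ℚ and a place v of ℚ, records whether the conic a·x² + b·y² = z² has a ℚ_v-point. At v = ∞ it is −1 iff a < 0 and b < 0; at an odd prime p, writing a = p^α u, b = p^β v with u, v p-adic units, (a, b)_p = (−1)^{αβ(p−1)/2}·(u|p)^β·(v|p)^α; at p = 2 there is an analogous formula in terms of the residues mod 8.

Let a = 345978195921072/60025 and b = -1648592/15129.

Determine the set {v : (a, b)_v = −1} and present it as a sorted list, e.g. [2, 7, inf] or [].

Mod squares: a ≡ 43, b ≡ -103037. Check v ∈ {∞, 2, 3, 5, 7, 11, 13, 17, 19, 29, 41, 43}.
v=19: a=19^2·(≡11), b=19^1·(≡1) mod 19; (11|19)=+1, (1|19)=+1; (−1)^{2·1·9}·(+1)^1·(+1)^2 = +1.
v=13: a=13^2·(≡3), b=13^0·(≡12) mod 13; (3|13)=+1, (12|13)=+1; (−1)^{2·0·6}·(+1)^0·(+1)^2 = +1.
v=11: a=11^2·(≡7), b=11^1·(≡9) mod 11; (7|11)=-1, (9|11)=+1; (−1)^{2·1·5}·(-1)^1·(+1)^2 = -1.
v=∞: 43 > 0 and -103037 < 0  ⇒  (a,b)_∞ = +1.
v=41: a=41^0·(≡32), b=41^-2·(≡2) mod 41; (32|41)=+1, (2|41)=+1; (−1)^{0·-2·20}·(+1)^-2·(+1)^0 = +1.
v=2: v_2(a)=4, v_2(b)=4; units ≡ 3, 3 (mod 8); ε·ε+αω+βω = 1·1+4·1+4·1 ≡ 1  ⇒  (a,b)_2 = -1.
v=7: a=7^-4·(≡2), b=7^0·(≡3) mod 7; (2|7)=+1, (3|7)=-1; (−1)^{-4·0·3}·(+1)^0·(-1)^-4 = +1.
v=17: a=17^0·(≡13), b=17^1·(≡8) mod 17; (13|17)=+1, (8|17)=+1; (−1)^{0·1·8}·(+1)^1·(+1)^0 = +1.
v=43: a=43^1·(≡24), b=43^0·(≡39) mod 43; (24|43)=+1, (39|43)=-1; (−1)^{1·0·21}·(+1)^0·(-1)^1 = -1.
v=29: a=29^2·(≡17), b=29^1·(≡17) mod 29; (17|29)=-1, (17|29)=-1; (−1)^{2·1·14}·(-1)^1·(-1)^2 = -1.
v=3: a=3^4·(≡1), b=3^-2·(≡1) mod 3; (1|3)=+1, (1|3)=+1; (−1)^{4·-2·1}·(+1)^-2·(+1)^4 = +1.
v=5: a=5^-2·(≡2), b=5^0·(≡2) mod 5; (2|5)=-1, (2|5)=-1; (−1)^{-2·0·2}·(-1)^0·(-1)^-2 = +1.
(43, -103037 / ℚ) ramifies at {2, 11, 29, 43}: a division algebra.

[2, 11, 29, 43]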